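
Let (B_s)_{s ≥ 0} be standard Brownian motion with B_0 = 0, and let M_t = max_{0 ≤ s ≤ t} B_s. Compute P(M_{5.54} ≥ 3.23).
P(M_{5.54} ≥ 3.23) = 2·P(B_{5.54} ≥ 3.23) = 2(1 − Φ(3.23/√5.54)) ≈ 0.1700

By the reflection principle for Brownian motion, P(M_t ≥ a) = 2 · P(B_t ≥ a) for a ≥ 0. Since B_t ~ N(0, t), P(B_t ≥ 3.23) = 1 − Φ(3.23/√t) = 1 − Φ(3.23/√5.54) = 1 − Φ(1.3723). So
  P(M_{5.54} ≥ 3.23) = 2(1 − Φ(1.3723)) ≈ 0.1700.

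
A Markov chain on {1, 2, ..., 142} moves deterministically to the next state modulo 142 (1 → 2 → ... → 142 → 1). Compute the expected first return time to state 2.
E[T_2 | X_0 = 2] = 142

The chain cycles deterministically, so starting at state 2 it returns in exactly 142 steps. Equivalently, the stationary distribution is uniform π_j = 1/142 for every state j, so by Kac's formula E[T_2] = 1/π_2 = 142.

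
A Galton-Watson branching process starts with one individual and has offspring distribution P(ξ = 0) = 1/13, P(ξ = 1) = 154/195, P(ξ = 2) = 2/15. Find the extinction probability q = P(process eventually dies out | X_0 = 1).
q = 15/26

The pgf is f(s) = 1/13 + 154/195·s + 2/15·s². The extinction probability q is the smallest fixed point of f in [0, 1]. Setting s = f(s):
  2/15·s² + (154/195 − 1)·s + 1/13 = 0
  2/15·s² − (1/13 + 2/15)·s + 1/13 = 0
which factors as (s − 1)·(2/15·s − 1/13) = 0, giving roots s = 1 and s = (1/13)/(2/15) = 15/26.
Mean offspring μ = 154/195 + 2·2/15 = 206/195 > 1 (supercritical), so q < 1. The extinction probability is the smaller root: q = (1/13)/(2/15) = 15/26.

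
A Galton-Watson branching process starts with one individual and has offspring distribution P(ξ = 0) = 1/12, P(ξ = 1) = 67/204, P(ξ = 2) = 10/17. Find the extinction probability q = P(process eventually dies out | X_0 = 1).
q = 17/120

The pgf is f(s) = 1/12 + 67/204·s + 10/17·s². The extinction probability q is the smallest fixed point of f in [0, 1]. Setting s = f(s):
  10/17·s² + (67/204 − 1)·s + 1/12 = 0
  10/17·s² − (1/12 + 10/17)·s + 1/12 = 0
which factors as (s − 1)·(10/17·s − 1/12) = 0, giving roots s = 1 and s = (1/12)/(10/17) = 17/120.
Mean offspring μ = 67/204 + 2·10/17 = 307/204 > 1 (supercritical), so q < 1. The extinction probability is the smaller root: q = (1/12)/(10/17) = 17/120.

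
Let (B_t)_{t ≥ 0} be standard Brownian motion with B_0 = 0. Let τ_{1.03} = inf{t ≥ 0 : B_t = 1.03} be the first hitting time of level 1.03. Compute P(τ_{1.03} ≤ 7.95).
P(τ_{1.03} ≤ 7.95) = 2(1 − Φ(1.03/√7.95)) = 2(1 − Φ(0.3653)) ≈ 0.7149

By the reflection principle for standard BM, P(τ_b ≤ t) = 2 · P(B_t ≥ b). Since B_t ~ N(0, t), P(B_t ≥ 1.03) = 1 − Φ(1.03/√t) = 1 − Φ(1.03/√7.95) = 1 − Φ(0.3653) ≈ 0.35744. Doubling: P(τ_{1.03} ≤ 7.95) ≈ 2 · 0.35744 = 0.71488 ≈ 0.7149.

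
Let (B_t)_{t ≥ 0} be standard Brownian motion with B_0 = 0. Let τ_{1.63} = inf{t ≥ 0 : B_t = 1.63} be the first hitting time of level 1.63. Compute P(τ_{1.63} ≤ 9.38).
P(τ_{1.63} ≤ 9.38) = 2(1 − Φ(1.63/√9.38)) = 2(1 − Φ(0.5322)) ≈ 0.5946

By the reflection principle for standard BM, P(τ_b ≤ t) = 2 · P(B_t ≥ b). Since B_t ~ N(0, t), P(B_t ≥ 1.63) = 1 − Φ(1.63/√t) = 1 − Φ(1.63/√9.38) = 1 − Φ(0.5322) ≈ 0.29729. Doubling: P(τ_{1.63} ≤ 9.38) ≈ 2 · 0.29729 = 0.59458 ≈ 0.5946.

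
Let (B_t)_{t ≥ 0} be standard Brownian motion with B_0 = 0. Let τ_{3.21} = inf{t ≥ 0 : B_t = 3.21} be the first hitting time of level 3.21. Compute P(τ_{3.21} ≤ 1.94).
P(τ_{3.21} ≤ 1.94) = 2(1 − Φ(3.21/√1.94)) = 2(1 − Φ(2.3046)) ≈ 0.0212

By the reflection principle for standard BM, P(τ_b ≤ t) = 2 · P(B_t ≥ b). Since B_t ~ N(0, t), P(B_t ≥ 3.21) = 1 − Φ(3.21/√t) = 1 − Φ(3.21/√1.94) = 1 − Φ(2.3046) ≈ 0.01059. Doubling: P(τ_{3.21} ≤ 1.94) ≈ 2 · 0.01059 = 0.02118 ≈ 0.0212.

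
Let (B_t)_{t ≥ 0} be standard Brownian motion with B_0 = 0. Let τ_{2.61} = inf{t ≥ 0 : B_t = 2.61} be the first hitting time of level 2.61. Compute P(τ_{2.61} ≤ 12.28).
P(τ_{2.61} ≤ 12.28) = 2(1 − Φ(2.61/√12.28)) = 2(1 − Φ(0.7448)) ≈ 0.4564

By the reflection principle for standard BM, P(τ_b ≤ t) = 2 · P(B_t ≥ b). Since B_t ~ N(0, t), P(B_t ≥ 2.61) = 1 − Φ(2.61/√t) = 1 − Φ(2.61/√12.28) = 1 − Φ(0.7448) ≈ 0.22820. Doubling: P(τ_{2.61} ≤ 12.28) ≈ 2 · 0.22820 = 0.45640 ≈ 0.4564.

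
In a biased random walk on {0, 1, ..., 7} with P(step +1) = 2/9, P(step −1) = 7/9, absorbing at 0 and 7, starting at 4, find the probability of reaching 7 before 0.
P(hit 7 before 0) = (1 − (7/2)^4) / (1 − (7/2)^7) = 3816/164683

Let u_k denote P(reach 7 before 0 | start at k). Boundary: u_0 = 0, u_7 = 1. Recurrence: u_k = 2/9·u_{k+1} + 7/9·u_{k-1} for 1 ≤ k ≤ 6. Try u_k = A + B·r^k with r = q/p = (7/9)/(2/9) = 7/2. Substitution satisfies the recurrence; boundary conditions give:
  u_k = (1 − r^k) / (1 − r^N) = (1 − (7/2)^4) / (1 − (7/2)^7) = 3816/164683.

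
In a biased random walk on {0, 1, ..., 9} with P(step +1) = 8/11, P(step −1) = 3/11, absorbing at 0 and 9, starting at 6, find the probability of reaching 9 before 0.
P(hit 9 before 0) = (1 − (3/8)^6) / (1 − (3/8)^9) = 275968/276697

Let u_k denote P(reach 9 before 0 | start at k). Boundary: u_0 = 0, u_9 = 1. Recurrence: u_k = 8/11·u_{k+1} + 3/11·u_{k-1} for 1 ≤ k ≤ 8. Try u_k = A + B·r^k with r = q/p = (3/11)/(8/11) = 3/8. Substitution satisfies the recurrence; boundary conditions give:
  u_k = (1 − r^k) / (1 − r^N) = (1 − (3/8)^6) / (1 − (3/8)^9) = 275968/276697.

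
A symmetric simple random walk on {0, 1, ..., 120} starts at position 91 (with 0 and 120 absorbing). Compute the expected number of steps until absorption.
E[τ | X_0 = 91] = 2639

Let v_k = E[τ | X_0 = k]. Boundary: v_0 = v_120 = 0. Recurrence: v_k = 1 + (v_{k-1} + v_{k+1})/2 for 1 ≤ k ≤ 119. The particular solution to v_k − (v_{k-1} + v_{k+1})/2 = 1 is v_k = −k^2. Adding homogeneous solution A + B k and matching boundaries gives v_k = k (120 − k). Substituting k = 91: v_91 = 91 · 29 = 2639.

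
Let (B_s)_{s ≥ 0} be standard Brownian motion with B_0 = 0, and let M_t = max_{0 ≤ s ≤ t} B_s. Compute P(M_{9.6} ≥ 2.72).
P(M_{9.6} ≥ 2.72) = 2·P(B_{9.6} ≥ 2.72) = 2(1 − Φ(2.72/√9.6)) ≈ 0.3800

By the reflection principle for Brownian motion, P(M_t ≥ a) = 2 · P(B_t ≥ a) for a ≥ 0. Since B_t ~ N(0, t), P(B_t ≥ 2.72) = 1 − Φ(2.72/√t) = 1 − Φ(2.72/√9.6) = 1 − Φ(0.8779). So
  P(M_{9.6} ≥ 2.72) = 2(1 − Φ(0.8779)) ≈ 0.3800.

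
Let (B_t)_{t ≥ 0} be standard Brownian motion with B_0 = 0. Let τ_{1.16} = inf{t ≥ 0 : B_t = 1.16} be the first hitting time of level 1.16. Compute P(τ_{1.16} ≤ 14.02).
P(τ_{1.16} ≤ 14.02) = 2(1 − Φ(1.16/√14.02)) = 2(1 − Φ(0.3098)) ≈ 0.7567

By the reflection principle for standard BM, P(τ_b ≤ t) = 2 · P(B_t ≥ b). Since B_t ~ N(0, t), P(B_t ≥ 1.16) = 1 − Φ(1.16/√t) = 1 − Φ(1.16/√14.02) = 1 − Φ(0.3098) ≈ 0.37836. Doubling: P(τ_{1.16} ≤ 14.02) ≈ 2 · 0.37836 = 0.75672 ≈ 0.7567.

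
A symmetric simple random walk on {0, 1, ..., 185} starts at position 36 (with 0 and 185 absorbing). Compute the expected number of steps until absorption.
E[τ | X_0 = 36] = 5364

Let v_k = E[τ | X_0 = k]. Boundary: v_0 = v_185 = 0. Recurrence: v_k = 1 + (v_{k-1} + v_{k+1})/2 for 1 ≤ k ≤ 184. The particular solution to v_k − (v_{k-1} + v_{k+1})/2 = 1 is v_k = −k^2. Adding homogeneous solution A + B k and matching boundaries gives v_k = k (185 − k). Substituting k = 36: v_36 = 36 · 149 = 5364.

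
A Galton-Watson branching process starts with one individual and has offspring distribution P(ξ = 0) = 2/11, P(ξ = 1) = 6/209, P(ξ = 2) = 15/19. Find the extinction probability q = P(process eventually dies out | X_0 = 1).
q = 38/165

The pgf is f(s) = 2/11 + 6/209·s + 15/19·s². The extinction probability q is the smallest fixed point of f in [0, 1]. Setting s = f(s):
  15/19·s² + (6/209 − 1)·s + 2/11 = 0
  15/19·s² − (2/11 + 15/19)·s + 2/11 = 0
which factors as (s − 1)·(15/19·s − 2/11) = 0, giving roots s = 1 and s = (2/11)/(15/19) = 38/165.
Mean offspring μ = 6/209 + 2·15/19 = 336/209 > 1 (supercritical), so q < 1. The extinction probability is the smaller root: q = (2/11)/(15/19) = 38/165.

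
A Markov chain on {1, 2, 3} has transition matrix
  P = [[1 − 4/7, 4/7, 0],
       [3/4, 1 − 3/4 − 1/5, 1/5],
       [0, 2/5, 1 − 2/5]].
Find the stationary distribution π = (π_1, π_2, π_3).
π = (7/15, 16/45, 8/45)

This is a birth-death chain on three states, which satisfies detailed balance: π_1 · P_{12} = π_2 · P_{21} and π_2 · P_{23} = π_3 · P_{32}.
From π_1 · 4/7 = π_2 · 3/4: π_2/π_1 = (4/7)/(3/4) = 16/21.
From π_2 · 1/5 = π_3 · 2/5: π_3/π_2 = (1/5)/(2/5) = 1/2.
Take π_1 proportional to 1; then unnormalized π = (1, 16/21, 8/21). Normalize by dividing by the sum 15/7:
  π = (7/15, 16/45, 8/45).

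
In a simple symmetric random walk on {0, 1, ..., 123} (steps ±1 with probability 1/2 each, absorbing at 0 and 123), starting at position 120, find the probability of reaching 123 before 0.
P(hit 123 before 0) = 120/123 = 40/41

Let u_k = P(hit 123 before 0 | start at k). Then u_0 = 0, u_123 = 1, and u_k = u_{k-1}/2 + u_{k+1}/2 for 1 ≤ k ≤ 122. This harmonic recurrence is solved by u_k = k/123, giving u_120 = 120/123 = 40/41.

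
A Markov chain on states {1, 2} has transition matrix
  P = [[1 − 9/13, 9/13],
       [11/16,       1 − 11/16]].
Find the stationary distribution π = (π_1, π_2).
π_1 = 143/287, π_2 = 144/287

Solve πP = π with π_1 + π_2 = 1. From πP = π: π_1 · (1 − 9/13) + π_2 · 11/16 = π_1 ⇒ π_2 · 11/16 = π_1 · 9/13 ⇒ π_2/π_1 = (9/13)/(11/16) = 144/143. Together with π_1 + π_2 = 1:
  π_1 = (11/16)/(9/13 + 11/16) = (11/16)/(287/208) = 143/287,
  π_2 = (9/13)/(9/13 + 11/16) = (9/13)/(287/208) = 144/287.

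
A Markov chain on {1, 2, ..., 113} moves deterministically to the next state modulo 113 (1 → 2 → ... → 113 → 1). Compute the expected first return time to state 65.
E[T_65 | X_0 = 65] = 113

The chain cycles deterministically, so starting at state 65 it returns in exactly 113 steps. Equivalently, the stationary distribution is uniform π_j = 1/113 for every state j, so by Kac's formula E[T_65] = 1/π_65 = 113.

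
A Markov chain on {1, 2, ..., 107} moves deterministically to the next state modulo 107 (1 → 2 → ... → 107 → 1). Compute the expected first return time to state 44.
E[T_44 | X_0 = 44] = 107

The chain cycles deterministically, so starting at state 44 it returns in exactly 107 steps. Equivalently, the stationary distribution is uniform π_j = 1/107 for every state j, so by Kac's formula E[T_44] = 1/π_44 = 107.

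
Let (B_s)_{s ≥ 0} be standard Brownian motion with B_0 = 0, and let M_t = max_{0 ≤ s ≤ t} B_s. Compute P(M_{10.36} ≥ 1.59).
P(M_{10.36} ≥ 1.59) = 2·P(B_{10.36} ≥ 1.59) = 2(1 − Φ(1.59/√10.36)) ≈ 0.6213

By the reflection principle for Brownian motion, P(M_t ≥ a) = 2 · P(B_t ≥ a) for a ≥ 0. Since B_t ~ N(0, t), P(B_t ≥ 1.59) = 1 − Φ(1.59/√t) = 1 − Φ(1.59/√10.36) = 1 − Φ(0.4940). So
  P(M_{10.36} ≥ 1.59) = 2(1 − Φ(0.4940)) ≈ 0.6213.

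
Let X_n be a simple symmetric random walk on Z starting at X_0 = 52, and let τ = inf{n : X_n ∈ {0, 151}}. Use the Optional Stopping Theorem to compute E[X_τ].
E[X_τ] = 52

X_n is a martingale and τ is a bounded-mean stopping time (indeed τ is finite a.s. with bounded expectation since the walk is in a bounded region). By the OST, E[X_τ] = E[X_0] = 52. Equivalently: E[X_τ] = 151 · P(hit 151 first) + 0 · P(hit 0 first) = 151 · (52/151) = 52.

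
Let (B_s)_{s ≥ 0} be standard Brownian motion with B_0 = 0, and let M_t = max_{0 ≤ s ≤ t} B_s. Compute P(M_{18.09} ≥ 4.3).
P(M_{18.09} ≥ 4.3) = 2·P(B_{18.09} ≥ 4.3) = 2(1 − Φ(4.3/√18.09)) ≈ 0.3120

By the reflection principle for Brownian motion, P(M_t ≥ a) = 2 · P(B_t ≥ a) for a ≥ 0. Since B_t ~ N(0, t), P(B_t ≥ 4.3) = 1 − Φ(4.3/√t) = 1 − Φ(4.3/√18.09) = 1 − Φ(1.0110). So
  P(M_{18.09} ≥ 4.3) = 2(1 − Φ(1.0110)) ≈ 0.3120.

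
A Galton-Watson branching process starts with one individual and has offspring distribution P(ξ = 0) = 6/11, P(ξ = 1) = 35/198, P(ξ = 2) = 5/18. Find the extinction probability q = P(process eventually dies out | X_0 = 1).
q = 1

Mean offspring μ = 0·6/11 + 1·35/198 + 2·5/18 = 145/198 ≤ 1. For μ ≤ 1 with offspring not concentrated at 1, the Galton-Watson process goes extinct almost surely, so q = 1.
(Algebraic check: The pgf is f(s) = 6/11 + 35/198·s + 5/18·s². The extinction probability q is the smallest fixed point of f in [0, 1]. Setting s = f(s):
  5/18·s² + (35/198 − 1)·s + 6/11 = 0
  5/18·s² − (6/11 + 5/18)·s + 6/11 = 0
which factors as (s − 1)·(5/18·s − 6/11) = 0, giving roots s = 1 and s = (6/11)/(5/18) = 108/55. Since 108/55 ≥ 1, the smallest root in [0, 1] is s = 1.)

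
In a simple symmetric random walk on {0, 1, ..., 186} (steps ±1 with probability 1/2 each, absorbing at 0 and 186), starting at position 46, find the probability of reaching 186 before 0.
P(hit 186 before 0) = 46/186 = 23/93

Let u_k = P(hit 186 before 0 | start at k). Then u_0 = 0, u_186 = 1, and u_k = u_{k-1}/2 + u_{k+1}/2 for 1 ≤ k ≤ 185. This harmonic recurrence is solved by u_k = k/186, giving u_46 = 46/186 = 23/93.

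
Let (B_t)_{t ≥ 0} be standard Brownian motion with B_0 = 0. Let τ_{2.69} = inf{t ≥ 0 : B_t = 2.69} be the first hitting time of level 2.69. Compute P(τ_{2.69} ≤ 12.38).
P(τ_{2.69} ≤ 12.38) = 2(1 − Φ(2.69/√12.38)) = 2(1 − Φ(0.7645)) ≈ 0.4446

By the reflection principle for standard BM, P(τ_b ≤ t) = 2 · P(B_t ≥ b). Since B_t ~ N(0, t), P(B_t ≥ 2.69) = 1 − Φ(2.69/√t) = 1 − Φ(2.69/√12.38) = 1 − Φ(0.7645) ≈ 0.22228. Doubling: P(τ_{2.69} ≤ 12.38) ≈ 2 · 0.22228 = 0.44456 ≈ 0.4446.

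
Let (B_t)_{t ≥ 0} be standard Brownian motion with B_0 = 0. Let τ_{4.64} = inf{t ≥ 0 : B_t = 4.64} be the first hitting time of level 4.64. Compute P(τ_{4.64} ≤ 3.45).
P(τ_{4.64} ≤ 3.45) = 2(1 − Φ(4.64/√3.45)) = 2(1 − Φ(2.4981)) ≈ 0.0125

By the reflection principle for standard BM, P(τ_b ≤ t) = 2 · P(B_t ≥ b). Since B_t ~ N(0, t), P(B_t ≥ 4.64) = 1 − Φ(4.64/√t) = 1 − Φ(4.64/√3.45) = 1 − Φ(2.4981) ≈ 0.00624. Doubling: P(τ_{4.64} ≤ 3.45) ≈ 2 · 0.00624 = 0.01248 ≈ 0.0125.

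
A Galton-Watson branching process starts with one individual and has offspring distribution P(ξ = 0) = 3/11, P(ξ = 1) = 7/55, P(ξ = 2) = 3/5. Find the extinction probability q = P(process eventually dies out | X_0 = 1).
q = 5/11

The pgf is f(s) = 3/11 + 7/55·s + 3/5·s². The extinction probability q is the smallest fixed point of f in [0, 1]. Setting s = f(s):
  3/5·s² + (7/55 − 1)·s + 3/11 = 0
  3/5·s² − (3/11 + 3/5)·s + 3/11 = 0
which factors as (s − 1)·(3/5·s − 3/11) = 0, giving roots s = 1 and s = (3/11)/(3/5) = 5/11.
Mean offspring μ = 7/55 + 2·3/5 = 73/55 > 1 (supercritical), so q < 1. The extinction probability is the smaller root: q = (3/11)/(3/5) = 5/11.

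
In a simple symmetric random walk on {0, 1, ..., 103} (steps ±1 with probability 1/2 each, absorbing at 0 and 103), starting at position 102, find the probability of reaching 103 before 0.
P(hit 103 before 0) = 102/103

Let u_k = P(hit 103 before 0 | start at k). Then u_0 = 0, u_103 = 1, and u_k = u_{k-1}/2 + u_{k+1}/2 for 1 ≤ k ≤ 102. This harmonic recurrence is solved by u_k = k/103, giving u_102 = 102/103.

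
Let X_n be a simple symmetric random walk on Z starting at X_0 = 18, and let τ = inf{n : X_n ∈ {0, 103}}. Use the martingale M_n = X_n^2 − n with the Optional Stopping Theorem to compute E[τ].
E[τ] = 1530

M_n = X_n^2 − n is a martingale (since E[X_{n+1}^2 | F_n] = X_n^2 + 1). By OST (τ has finite mean in a bounded region), E[M_τ] = E[M_0] = X_0^2 − 0 = 18^2 = 324. Also E[M_τ] = E[X_τ^2] − E[τ]. The walk exits at 0 or 103, with P(hit 103 first) = 18/103, so E[X_τ^2] = 103^2 · 18/103 + 0 = 1854. Thus E[τ] = E[X_τ^2] − E[M_τ] = 1854 − 324 = 1530 = 18(103 − 18) = 1530.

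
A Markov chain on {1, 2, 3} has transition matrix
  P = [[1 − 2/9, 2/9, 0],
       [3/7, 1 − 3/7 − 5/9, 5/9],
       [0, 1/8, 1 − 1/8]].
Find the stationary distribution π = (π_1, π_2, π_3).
π = (243/929, 126/929, 560/929)

This is a birth-death chain on three states, which satisfies detailed balance: π_1 · P_{12} = π_2 · P_{21} and π_2 · P_{23} = π_3 · P_{32}.
From π_1 · 2/9 = π_2 · 3/7: π_2/π_1 = (2/9)/(3/7) = 14/27.
From π_2 · 5/9 = π_3 · 1/8: π_3/π_2 = (5/9)/(1/8) = 40/9.
Take π_1 proportional to 1; then unnormalized π = (1, 14/27, 560/243). Normalize by dividing by the sum 929/243:
  π = (243/929, 126/929, 560/929).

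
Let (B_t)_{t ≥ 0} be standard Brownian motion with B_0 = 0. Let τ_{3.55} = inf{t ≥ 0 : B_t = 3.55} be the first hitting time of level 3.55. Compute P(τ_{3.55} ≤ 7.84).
P(τ_{3.55} ≤ 7.84) = 2(1 − Φ(3.55/√7.84)) = 2(1 − Φ(1.2679)) ≈ 0.2048

By the reflection principle for standard BM, P(τ_b ≤ t) = 2 · P(B_t ≥ b). Since B_t ~ N(0, t), P(B_t ≥ 3.55) = 1 − Φ(3.55/√t) = 1 − Φ(3.55/√7.84) = 1 − Φ(1.2679) ≈ 0.10242. Doubling: P(τ_{3.55} ≤ 7.84) ≈ 2 · 0.10242 = 0.20484 ≈ 0.2048.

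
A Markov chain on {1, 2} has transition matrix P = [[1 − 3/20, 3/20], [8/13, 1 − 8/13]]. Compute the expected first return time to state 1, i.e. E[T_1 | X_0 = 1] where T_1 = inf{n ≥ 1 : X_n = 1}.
E[T_1 | X_0 = 1] = 1/π_1 = 199/160

For an irreducible recurrent Markov chain with stationary distribution π, E[T_i | X_0 = i] = 1/π_i (Kac's formula). Here π_1 = (8/13)/(3/20 + 8/13) = (8/13)/(199/260) = 160/199, so E[T_1 | X_0 = 1] = 1/π_1 = (3/20 + 8/13)/(8/13) = (199/260)/(8/13) = 199/160.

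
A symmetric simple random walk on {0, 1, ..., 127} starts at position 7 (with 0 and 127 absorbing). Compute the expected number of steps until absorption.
E[τ | X_0 = 7] = 840

Let v_k = E[τ | X_0 = k]. Boundary: v_0 = v_127 = 0. Recurrence: v_k = 1 + (v_{k-1} + v_{k+1})/2 for 1 ≤ k ≤ 126. The particular solution to v_k − (v_{k-1} + v_{k+1})/2 = 1 is v_k = −k^2. Adding homogeneous solution A + B k and matching boundaries gives v_k = k (127 − k). Substituting k = 7: v_7 = 7 · 120 = 840.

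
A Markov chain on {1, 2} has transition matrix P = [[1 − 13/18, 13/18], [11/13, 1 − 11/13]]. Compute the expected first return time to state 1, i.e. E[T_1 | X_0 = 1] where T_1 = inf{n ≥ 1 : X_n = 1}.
E[T_1 | X_0 = 1] = 1/π_1 = 367/198

For an irreducible recurrent Markov chain with stationary distribution π, E[T_i | X_0 = i] = 1/π_i (Kac's formula). Here π_1 = (11/13)/(13/18 + 11/13) = (11/13)/(367/234) = 198/367, so E[T_1 | X_0 = 1] = 1/π_1 = (13/18 + 11/13)/(11/13) = (367/234)/(11/13) = 367/198.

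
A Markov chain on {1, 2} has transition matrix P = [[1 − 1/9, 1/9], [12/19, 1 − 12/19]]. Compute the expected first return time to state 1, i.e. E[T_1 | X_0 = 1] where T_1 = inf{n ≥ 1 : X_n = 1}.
E[T_1 | X_0 = 1] = 1/π_1 = 127/108

For an irreducible recurrent Markov chain with stationary distribution π, E[T_i | X_0 = i] = 1/π_i (Kac's formula). Here π_1 = (12/19)/(1/9 + 12/19) = (12/19)/(127/171) = 108/127, so E[T_1 | X_0 = 1] = 1/π_1 = (1/9 + 12/19)/(12/19) = (127/171)/(12/19) = 127/108.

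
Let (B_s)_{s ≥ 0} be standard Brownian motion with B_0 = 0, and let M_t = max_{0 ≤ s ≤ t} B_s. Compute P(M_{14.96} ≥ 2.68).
P(M_{14.96} ≥ 2.68) = 2·P(B_{14.96} ≥ 2.68) = 2(1 − Φ(2.68/√14.96)) ≈ 0.4884

By the reflection principle for Brownian motion, P(M_t ≥ a) = 2 · P(B_t ≥ a) for a ≥ 0. Since B_t ~ N(0, t), P(B_t ≥ 2.68) = 1 − Φ(2.68/√t) = 1 − Φ(2.68/√14.96) = 1 − Φ(0.6929). So
  P(M_{14.96} ≥ 2.68) = 2(1 − Φ(0.6929)) ≈ 0.4884.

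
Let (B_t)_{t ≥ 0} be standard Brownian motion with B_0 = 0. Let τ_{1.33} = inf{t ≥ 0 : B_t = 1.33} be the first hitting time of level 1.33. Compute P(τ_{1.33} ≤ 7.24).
P(τ_{1.33} ≤ 7.24) = 2(1 − Φ(1.33/√7.24)) = 2(1 − Φ(0.4943)) ≈ 0.6211

By the reflection principle for standard BM, P(τ_b ≤ t) = 2 · P(B_t ≥ b). Since B_t ~ N(0, t), P(B_t ≥ 1.33) = 1 − Φ(1.33/√t) = 1 − Φ(1.33/√7.24) = 1 − Φ(0.4943) ≈ 0.31055. Doubling: P(τ_{1.33} ≤ 7.24) ≈ 2 · 0.31055 = 0.62110 ≈ 0.6211.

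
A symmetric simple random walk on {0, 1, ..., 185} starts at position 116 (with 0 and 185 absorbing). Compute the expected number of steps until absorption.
E[τ | X_0 = 116] = 8004

Let v_k = E[τ | X_0 = k]. Boundary: v_0 = v_185 = 0. Recurrence: v_k = 1 + (v_{k-1} + v_{k+1})/2 for 1 ≤ k ≤ 184. The particular solution to v_k − (v_{k-1} + v_{k+1})/2 = 1 is v_k = −k^2. Adding homogeneous solution A + B k and matching boundaries gives v_k = k (185 − k). Substituting k = 116: v_116 = 116 · 69 = 8004.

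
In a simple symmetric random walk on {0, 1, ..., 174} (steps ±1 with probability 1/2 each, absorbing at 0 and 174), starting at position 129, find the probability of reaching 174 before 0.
P(hit 174 before 0) = 129/174 = 43/58

Let u_k = P(hit 174 before 0 | start at k). Then u_0 = 0, u_174 = 1, and u_k = u_{k-1}/2 + u_{k+1}/2 for 1 ≤ k ≤ 173. This harmonic recurrence is solved by u_k = k/174, giving u_129 = 129/174 = 43/58.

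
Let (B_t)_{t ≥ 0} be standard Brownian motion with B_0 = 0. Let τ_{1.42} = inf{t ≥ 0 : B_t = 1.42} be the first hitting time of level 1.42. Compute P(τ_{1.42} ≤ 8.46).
P(τ_{1.42} ≤ 8.46) = 2(1 − Φ(1.42/√8.46)) = 2(1 − Φ(0.4882)) ≈ 0.6254

By the reflection principle for standard BM, P(τ_b ≤ t) = 2 · P(B_t ≥ b). Since B_t ~ N(0, t), P(B_t ≥ 1.42) = 1 − Φ(1.42/√t) = 1 − Φ(1.42/√8.46) = 1 − Φ(0.4882) ≈ 0.31270. Doubling: P(τ_{1.42} ≤ 8.46) ≈ 2 · 0.31270 = 0.62540 ≈ 0.6254.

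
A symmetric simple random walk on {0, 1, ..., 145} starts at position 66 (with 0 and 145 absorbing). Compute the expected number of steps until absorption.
E[τ | X_0 = 66] = 5214

Let v_k = E[τ | X_0 = k]. Boundary: v_0 = v_145 = 0. Recurrence: v_k = 1 + (v_{k-1} + v_{k+1})/2 for 1 ≤ k ≤ 144. The particular solution to v_k − (v_{k-1} + v_{k+1})/2 = 1 is v_k = −k^2. Adding homogeneous solution A + B k and matching boundaries gives v_k = k (145 − k). Substituting k = 66: v_66 = 66 · 79 = 5214.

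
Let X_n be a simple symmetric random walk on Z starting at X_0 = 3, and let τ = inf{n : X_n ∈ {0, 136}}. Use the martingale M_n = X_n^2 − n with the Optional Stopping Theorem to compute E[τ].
E[τ] = 399

M_n = X_n^2 − n is a martingale (since E[X_{n+1}^2 | F_n] = X_n^2 + 1). By OST (τ has finite mean in a bounded region), E[M_τ] = E[M_0] = X_0^2 − 0 = 3^2 = 9. Also E[M_τ] = E[X_τ^2] − E[τ]. The walk exits at 0 or 136, with P(hit 136 first) = 3/136, so E[X_τ^2] = 136^2 · 3/136 + 0 = 408. Thus E[τ] = E[X_τ^2] − E[M_τ] = 408 − 9 = 399 = 3(136 − 3) = 399.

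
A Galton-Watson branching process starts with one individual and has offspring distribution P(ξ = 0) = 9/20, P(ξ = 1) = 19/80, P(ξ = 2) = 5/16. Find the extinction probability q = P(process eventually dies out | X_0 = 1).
q = 1

Mean offspring μ = 0·9/20 + 1·19/80 + 2·5/16 = 69/80 ≤ 1. For μ ≤ 1 with offspring not concentrated at 1, the Galton-Watson process goes extinct almost surely, so q = 1.
(Algebraic check: The pgf is f(s) = 9/20 + 19/80·s + 5/16·s². The extinction probability q is the smallest fixed point of f in [0, 1]. Setting s = f(s):
  5/16·s² + (19/80 − 1)·s + 9/20 = 0
  5/16·s² − (9/20 + 5/16)·s + 9/20 = 0
which factors as (s − 1)·(5/16·s − 9/20) = 0, giving roots s = 1 and s = (9/20)/(5/16) = 36/25. Since 36/25 ≥ 1, the smallest root in [0, 1] is s = 1.)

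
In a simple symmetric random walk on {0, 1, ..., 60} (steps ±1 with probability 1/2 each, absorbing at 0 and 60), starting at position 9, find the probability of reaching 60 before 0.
P(hit 60 before 0) = 9/60 = 3/20

Let u_k = P(hit 60 before 0 | start at k). Then u_0 = 0, u_60 = 1, and u_k = u_{k-1}/2 + u_{k+1}/2 for 1 ≤ k ≤ 59. This harmonic recurrence is solved by u_k = k/60, giving u_9 = 9/60 = 3/20.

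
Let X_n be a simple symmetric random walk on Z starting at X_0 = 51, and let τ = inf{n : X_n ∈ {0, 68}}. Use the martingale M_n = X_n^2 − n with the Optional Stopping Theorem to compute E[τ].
E[τ] = 867

M_n = X_n^2 − n is a martingale (since E[X_{n+1}^2 | F_n] = X_n^2 + 1). By OST (τ has finite mean in a bounded region), E[M_τ] = E[M_0] = X_0^2 − 0 = 51^2 = 2601. Also E[M_τ] = E[X_τ^2] − E[τ]. The walk exits at 0 or 68, with P(hit 68 first) = 51/68, so E[X_τ^2] = 68^2 · 51/68 + 0 = 3468. Thus E[τ] = E[X_τ^2] − E[M_τ] = 3468 − 2601 = 867 = 51(68 − 51) = 867.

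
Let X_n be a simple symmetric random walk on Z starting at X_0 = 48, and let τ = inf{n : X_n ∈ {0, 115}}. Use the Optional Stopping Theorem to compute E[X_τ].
E[X_τ] = 48

X_n is a martingale and τ is a bounded-mean stopping time (indeed τ is finite a.s. with bounded expectation since the walk is in a bounded region). By the OST, E[X_τ] = E[X_0] = 48. Equivalently: E[X_τ] = 115 · P(hit 115 first) + 0 · P(hit 0 first) = 115 · (48/115) = 48.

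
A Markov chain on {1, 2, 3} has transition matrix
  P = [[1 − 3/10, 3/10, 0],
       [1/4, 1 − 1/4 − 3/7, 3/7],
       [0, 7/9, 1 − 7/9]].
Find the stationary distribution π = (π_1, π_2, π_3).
π = (245/701, 294/701, 162/701)

This is a birth-death chain on three states, which satisfies detailed balance: π_1 · P_{12} = π_2 · P_{21} and π_2 · P_{23} = π_3 · P_{32}.
From π_1 · 3/10 = π_2 · 1/4: π_2/π_1 = (3/10)/(1/4) = 6/5.
From π_2 · 3/7 = π_3 · 7/9: π_3/π_2 = (3/7)/(7/9) = 27/49.
Take π_1 proportional to 1; then unnormalized π = (1, 6/5, 162/245). Normalize by dividing by the sum 701/245:
  π = (245/701, 294/701, 162/701).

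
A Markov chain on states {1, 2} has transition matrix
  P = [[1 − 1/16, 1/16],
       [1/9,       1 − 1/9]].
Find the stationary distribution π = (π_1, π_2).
π_1 = 16/25, π_2 = 9/25

Solve πP = π with π_1 + π_2 = 1. From πP = π: π_1 · (1 − 1/16) + π_2 · 1/9 = π_1 ⇒ π_2 · 1/9 = π_1 · 1/16 ⇒ π_2/π_1 = (1/16)/(1/9) = 9/16. Together with π_1 + π_2 = 1:
  π_1 = (1/9)/(1/16 + 1/9) = (1/9)/(25/144) = 16/25,
  π_2 = (1/16)/(1/16 + 1/9) = (1/16)/(25/144) = 9/25.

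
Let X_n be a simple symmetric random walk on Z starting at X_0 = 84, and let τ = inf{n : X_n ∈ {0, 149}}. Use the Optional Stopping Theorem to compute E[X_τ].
E[X_τ] = 84

X_n is a martingale and τ is a bounded-mean stopping time (indeed τ is finite a.s. with bounded expectation since the walk is in a bounded region). By the OST, E[X_τ] = E[X_0] = 84. Equivalently: E[X_τ] = 149 · P(hit 149 first) + 0 · P(hit 0 first) = 149 · (84/149) = 84.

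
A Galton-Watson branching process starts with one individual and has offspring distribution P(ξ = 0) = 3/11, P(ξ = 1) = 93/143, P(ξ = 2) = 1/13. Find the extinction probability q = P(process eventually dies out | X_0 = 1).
q = 1

Mean offspring μ = 0·3/11 + 1·93/143 + 2·1/13 = 115/143 ≤ 1. For μ ≤ 1 with offspring not concentrated at 1, the Galton-Watson process goes extinct almost surely, so q = 1.
(Algebraic check: The pgf is f(s) = 3/11 + 93/143·s + 1/13·s². The extinction probability q is the smallest fixed point of f in [0, 1]. Setting s = f(s):
  1/13·s² + (93/143 − 1)·s + 3/11 = 0
  1/13·s² − (3/11 + 1/13)·s + 3/11 = 0
which factors as (s − 1)·(1/13·s − 3/11) = 0, giving roots s = 1 and s = (3/11)/(1/13) = 39/11. Since 39/11 ≥ 1, the smallest root in [0, 1] is s = 1.)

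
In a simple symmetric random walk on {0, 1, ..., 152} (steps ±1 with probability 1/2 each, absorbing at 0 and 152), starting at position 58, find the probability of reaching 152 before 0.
P(hit 152 before 0) = 58/152 = 29/76

Let u_k = P(hit 152 before 0 | start at k). Then u_0 = 0, u_152 = 1, and u_k = u_{k-1}/2 + u_{k+1}/2 for 1 ≤ k ≤ 151. This harmonic recurrence is solved by u_k = k/152, giving u_58 = 58/152 = 29/76.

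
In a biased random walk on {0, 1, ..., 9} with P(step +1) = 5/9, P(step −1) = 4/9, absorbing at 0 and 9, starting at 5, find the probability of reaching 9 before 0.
P(hit 9 before 0) = (1 − (4/5)^5) / (1 − (4/5)^9) = 1313125/1690981

Let u_k denote P(reach 9 before 0 | start at k). Boundary: u_0 = 0, u_9 = 1. Recurrence: u_k = 5/9·u_{k+1} + 4/9·u_{k-1} for 1 ≤ k ≤ 8. Try u_k = A + B·r^k with r = q/p = (4/9)/(5/9) = 4/5. Substitution satisfies the recurrence; boundary conditions give:
  u_k = (1 − r^k) / (1 − r^N) = (1 − (4/5)^5) / (1 − (4/5)^9) = 1313125/1690981.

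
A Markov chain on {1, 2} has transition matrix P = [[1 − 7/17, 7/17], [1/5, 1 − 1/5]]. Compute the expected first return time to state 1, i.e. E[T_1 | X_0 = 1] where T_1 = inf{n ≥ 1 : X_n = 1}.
E[T_1 | X_0 = 1] = 1/π_1 = 52/17

For an irreducible recurrent Markov chain with stationary distribution π, E[T_i | X_0 = i] = 1/π_i (Kac's formula). Here π_1 = (1/5)/(7/17 + 1/5) = (1/5)/(52/85) = 17/52, so E[T_1 | X_0 = 1] = 1/π_1 = (7/17 + 1/5)/(1/5) = (52/85)/(1/5) = 52/17.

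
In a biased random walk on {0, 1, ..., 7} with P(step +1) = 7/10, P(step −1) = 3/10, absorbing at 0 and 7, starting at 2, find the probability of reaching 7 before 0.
P(hit 7 before 0) = (1 − (3/7)^2) / (1 − (3/7)^7) = 168070/205339

Let u_k denote P(reach 7 before 0 | start at k). Boundary: u_0 = 0, u_7 = 1. Recurrence: u_k = 7/10·u_{k+1} + 3/10·u_{k-1} for 1 ≤ k ≤ 6. Try u_k = A + B·r^k with r = q/p = (3/10)/(7/10) = 3/7. Substitution satisfies the recurrence; boundary conditions give:
  u_k = (1 − r^k) / (1 − r^N) = (1 − (3/7)^2) / (1 − (3/7)^7) = 168070/205339.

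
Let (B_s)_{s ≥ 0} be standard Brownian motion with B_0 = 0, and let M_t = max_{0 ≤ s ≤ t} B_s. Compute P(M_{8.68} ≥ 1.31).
P(M_{8.68} ≥ 1.31) = 2·P(B_{8.68} ≥ 1.31) = 2(1 − Φ(1.31/√8.68)) ≈ 0.6566

By the reflection principle for Brownian motion, P(M_t ≥ a) = 2 · P(B_t ≥ a) for a ≥ 0. Since B_t ~ N(0, t), P(B_t ≥ 1.31) = 1 − Φ(1.31/√t) = 1 − Φ(1.31/√8.68) = 1 − Φ(0.4446). So
  P(M_{8.68} ≥ 1.31) = 2(1 − Φ(0.4446)) ≈ 0.6566.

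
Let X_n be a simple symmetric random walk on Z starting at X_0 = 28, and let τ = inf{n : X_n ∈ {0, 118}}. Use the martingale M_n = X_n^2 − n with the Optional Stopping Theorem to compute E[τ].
E[τ] = 2520

M_n = X_n^2 − n is a martingale (since E[X_{n+1}^2 | F_n] = X_n^2 + 1). By OST (τ has finite mean in a bounded region), E[M_τ] = E[M_0] = X_0^2 − 0 = 28^2 = 784. Also E[M_τ] = E[X_τ^2] − E[τ]. The walk exits at 0 or 118, with P(hit 118 first) = 28/118, so E[X_τ^2] = 118^2 · 28/118 + 0 = 3304. Thus E[τ] = E[X_τ^2] − E[M_τ] = 3304 − 784 = 2520 = 28(118 − 28) = 2520.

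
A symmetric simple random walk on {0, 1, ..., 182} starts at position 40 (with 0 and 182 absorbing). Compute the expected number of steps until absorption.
E[τ | X_0 = 40] = 5680

Let v_k = E[τ | X_0 = k]. Boundary: v_0 = v_182 = 0. Recurrence: v_k = 1 + (v_{k-1} + v_{k+1})/2 for 1 ≤ k ≤ 181. The particular solution to v_k − (v_{k-1} + v_{k+1})/2 = 1 is v_k = −k^2. Adding homogeneous solution A + B k and matching boundaries gives v_k = k (182 − k). Substituting k = 40: v_40 = 40 · 142 = 5680.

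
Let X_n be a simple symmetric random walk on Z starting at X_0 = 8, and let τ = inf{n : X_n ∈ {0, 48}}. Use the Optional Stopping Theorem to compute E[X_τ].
E[X_τ] = 8

X_n is a martingale and τ is a bounded-mean stopping time (indeed τ is finite a.s. with bounded expectation since the walk is in a bounded region). By the OST, E[X_τ] = E[X_0] = 8. Equivalently: E[X_τ] = 48 · P(hit 48 first) + 0 · P(hit 0 first) = 48 · (8/48) = 8.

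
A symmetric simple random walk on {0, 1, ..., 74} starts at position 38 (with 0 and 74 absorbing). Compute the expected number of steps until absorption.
E[τ | X_0 = 38] = 1368

Let v_k = E[τ | X_0 = k]. Boundary: v_0 = v_74 = 0. Recurrence: v_k = 1 + (v_{k-1} + v_{k+1})/2 for 1 ≤ k ≤ 73. The particular solution to v_k − (v_{k-1} + v_{k+1})/2 = 1 is v_k = −k^2. Adding homogeneous solution A + B k and matching boundaries gives v_k = k (74 − k). Substituting k = 38: v_38 = 38 · 36 = 1368.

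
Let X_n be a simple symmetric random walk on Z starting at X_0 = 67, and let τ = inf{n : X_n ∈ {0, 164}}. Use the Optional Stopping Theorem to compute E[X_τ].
E[X_τ] = 67

X_n is a martingale and τ is a bounded-mean stopping time (indeed τ is finite a.s. with bounded expectation since the walk is in a bounded region). By the OST, E[X_τ] = E[X_0] = 67. Equivalently: E[X_τ] = 164 · P(hit 164 first) + 0 · P(hit 0 first) = 164 · (67/164) = 67.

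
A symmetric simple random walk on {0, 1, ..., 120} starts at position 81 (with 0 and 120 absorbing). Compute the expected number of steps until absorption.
E[τ | X_0 = 81] = 3159

Let v_k = E[τ | X_0 = k]. Boundary: v_0 = v_120 = 0. Recurrence: v_k = 1 + (v_{k-1} + v_{k+1})/2 for 1 ≤ k ≤ 119. The particular solution to v_k − (v_{k-1} + v_{k+1})/2 = 1 is v_k = −k^2. Adding homogeneous solution A + B k and matching boundaries gives v_k = k (120 − k). Substituting k = 81: v_81 = 81 · 39 = 3159.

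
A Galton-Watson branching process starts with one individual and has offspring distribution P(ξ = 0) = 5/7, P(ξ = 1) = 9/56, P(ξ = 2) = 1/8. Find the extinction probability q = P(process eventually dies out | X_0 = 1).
q = 1

Mean offspring μ = 0·5/7 + 1·9/56 + 2·1/8 = 23/56 ≤ 1. For μ ≤ 1 with offspring not concentrated at 1, the Galton-Watson process goes extinct almost surely, so q = 1.
(Algebraic check: The pgf is f(s) = 5/7 + 9/56·s + 1/8·s². The extinction probability q is the smallest fixed point of f in [0, 1]. Setting s = f(s):
  1/8·s² + (9/56 − 1)·s + 5/7 = 0
  1/8·s² − (5/7 + 1/8)·s + 5/7 = 0
which factors as (s − 1)·(1/8·s − 5/7) = 0, giving roots s = 1 and s = (5/7)/(1/8) = 40/7. Since 40/7 ≥ 1, the smallest root in [0, 1] is s = 1.)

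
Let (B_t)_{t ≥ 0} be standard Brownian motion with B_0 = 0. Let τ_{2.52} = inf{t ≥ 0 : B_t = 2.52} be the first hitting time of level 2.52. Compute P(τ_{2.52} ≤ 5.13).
P(τ_{2.52} ≤ 5.13) = 2(1 − Φ(2.52/√5.13)) = 2(1 − Φ(1.1126)) ≈ 0.2659

By the reflection principle for standard BM, P(τ_b ≤ t) = 2 · P(B_t ≥ b). Since B_t ~ N(0, t), P(B_t ≥ 2.52) = 1 − Φ(2.52/√t) = 1 − Φ(2.52/√5.13) = 1 − Φ(1.1126) ≈ 0.13294. Doubling: P(τ_{2.52} ≤ 5.13) ≈ 2 · 0.13294 = 0.26588 ≈ 0.2659.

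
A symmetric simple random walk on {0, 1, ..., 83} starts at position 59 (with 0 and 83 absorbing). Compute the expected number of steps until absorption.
E[τ | X_0 = 59] = 1416

Let v_k = E[τ | X_0 = k]. Boundary: v_0 = v_83 = 0. Recurrence: v_k = 1 + (v_{k-1} + v_{k+1})/2 for 1 ≤ k ≤ 82. The particular solution to v_k − (v_{k-1} + v_{k+1})/2 = 1 is v_k = −k^2. Adding homogeneous solution A + B k and matching boundaries gives v_k = k (83 − k). Substituting k = 59: v_59 = 59 · 24 = 1416.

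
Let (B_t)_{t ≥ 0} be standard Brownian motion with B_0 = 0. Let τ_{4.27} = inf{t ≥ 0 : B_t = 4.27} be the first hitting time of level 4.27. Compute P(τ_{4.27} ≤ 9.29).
P(τ_{4.27} ≤ 9.29) = 2(1 − Φ(4.27/√9.29)) = 2(1 − Φ(1.4009)) ≈ 0.1612

By the reflection principle for standard BM, P(τ_b ≤ t) = 2 · P(B_t ≥ b). Since B_t ~ N(0, t), P(B_t ≥ 4.27) = 1 − Φ(4.27/√t) = 1 − Φ(4.27/√9.29) = 1 − Φ(1.4009) ≈ 0.08062. Doubling: P(τ_{4.27} ≤ 9.29) ≈ 2 · 0.08062 = 0.16124 ≈ 0.1612.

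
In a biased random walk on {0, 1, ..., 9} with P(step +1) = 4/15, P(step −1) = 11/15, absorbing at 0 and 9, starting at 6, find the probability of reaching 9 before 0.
P(hit 9 before 0) = (1 − (11/4)^6) / (1 − (11/4)^9) = 89280/1860841

Let u_k denote P(reach 9 before 0 | start at k). Boundary: u_0 = 0, u_9 = 1. Recurrence: u_k = 4/15·u_{k+1} + 11/15·u_{k-1} for 1 ≤ k ≤ 8. Try u_k = A + B·r^k with r = q/p = (11/15)/(4/15) = 11/4. Substitution satisfies the recurrence; boundary conditions give:
  u_k = (1 − r^k) / (1 − r^N) = (1 − (11/4)^6) / (1 − (11/4)^9) = 89280/1860841.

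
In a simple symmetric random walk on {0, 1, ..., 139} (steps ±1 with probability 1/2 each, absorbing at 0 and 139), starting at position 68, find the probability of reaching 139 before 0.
P(hit 139 before 0) = 68/139

Let u_k = P(hit 139 before 0 | start at k). Then u_0 = 0, u_139 = 1, and u_k = u_{k-1}/2 + u_{k+1}/2 for 1 ≤ k ≤ 138. This harmonic recurrence is solved by u_k = k/139, giving u_68 = 68/139.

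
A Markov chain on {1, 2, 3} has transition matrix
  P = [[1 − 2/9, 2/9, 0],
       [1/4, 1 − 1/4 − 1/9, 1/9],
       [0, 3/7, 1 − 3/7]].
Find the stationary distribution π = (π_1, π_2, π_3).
π = (243/515, 216/515, 56/515)

This is a birth-death chain on three states, which satisfies detailed balance: π_1 · P_{12} = π_2 · P_{21} and π_2 · P_{23} = π_3 · P_{32}.
From π_1 · 2/9 = π_2 · 1/4: π_2/π_1 = (2/9)/(1/4) = 8/9.
From π_2 · 1/9 = π_3 · 3/7: π_3/π_2 = (1/9)/(3/7) = 7/27.
Take π_1 proportional to 1; then unnormalized π = (1, 8/9, 56/243). Normalize by dividing by the sum 515/243:
  π = (243/515, 216/515, 56/515).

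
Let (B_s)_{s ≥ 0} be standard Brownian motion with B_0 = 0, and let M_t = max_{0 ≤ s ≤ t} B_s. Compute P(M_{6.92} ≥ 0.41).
P(M_{6.92} ≥ 0.41) = 2·P(B_{6.92} ≥ 0.41) = 2(1 − Φ(0.41/√6.92)) ≈ 0.8761

By the reflection principle for Brownian motion, P(M_t ≥ a) = 2 · P(B_t ≥ a) for a ≥ 0. Since B_t ~ N(0, t), P(B_t ≥ 0.41) = 1 − Φ(0.41/√t) = 1 − Φ(0.41/√6.92) = 1 − Φ(0.1559). So
  P(M_{6.92} ≥ 0.41) = 2(1 − Φ(0.1559)) ≈ 0.8761.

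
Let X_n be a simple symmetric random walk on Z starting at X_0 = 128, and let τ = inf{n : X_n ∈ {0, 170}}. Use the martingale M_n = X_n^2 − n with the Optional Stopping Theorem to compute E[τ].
E[τ] = 5376

M_n = X_n^2 − n is a martingale (since E[X_{n+1}^2 | F_n] = X_n^2 + 1). By OST (τ has finite mean in a bounded region), E[M_τ] = E[M_0] = X_0^2 − 0 = 128^2 = 16384. Also E[M_τ] = E[X_τ^2] − E[τ]. The walk exits at 0 or 170, with P(hit 170 first) = 128/170, so E[X_τ^2] = 170^2 · 128/170 + 0 = 21760. Thus E[τ] = E[X_τ^2] − E[M_τ] = 21760 − 16384 = 5376 = 128(170 − 128) = 5376.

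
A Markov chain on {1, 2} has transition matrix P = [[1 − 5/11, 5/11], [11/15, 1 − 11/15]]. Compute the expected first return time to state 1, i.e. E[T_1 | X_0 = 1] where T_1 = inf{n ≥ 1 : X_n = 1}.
E[T_1 | X_0 = 1] = 1/π_1 = 196/121

For an irreducible recurrent Markov chain with stationary distribution π, E[T_i | X_0 = i] = 1/π_i (Kac's formula). Here π_1 = (11/15)/(5/11 + 11/15) = (11/15)/(196/165) = 121/196, so E[T_1 | X_0 = 1] = 1/π_1 = (5/11 + 11/15)/(11/15) = (196/165)/(11/15) = 196/121.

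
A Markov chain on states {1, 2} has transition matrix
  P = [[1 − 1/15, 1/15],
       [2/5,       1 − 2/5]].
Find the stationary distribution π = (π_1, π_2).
π_1 = 6/7, π_2 = 1/7

Solve πP = π with π_1 + π_2 = 1. From πP = π: π_1 · (1 − 1/15) + π_2 · 2/5 = π_1 ⇒ π_2 · 2/5 = π_1 · 1/15 ⇒ π_2/π_1 = (1/15)/(2/5) = 1/6. Together with π_1 + π_2 = 1:
  π_1 = (2/5)/(1/15 + 2/5) = (2/5)/(7/15) = 6/7,
  π_2 = (1/15)/(1/15 + 2/5) = (1/15)/(7/15) = 1/7.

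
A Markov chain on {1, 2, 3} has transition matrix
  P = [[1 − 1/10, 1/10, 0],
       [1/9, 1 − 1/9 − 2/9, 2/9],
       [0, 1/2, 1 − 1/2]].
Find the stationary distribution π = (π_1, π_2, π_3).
π = (10/23, 9/23, 4/23)

This is a birth-death chain on three states, which satisfies detailed balance: π_1 · P_{12} = π_2 · P_{21} and π_2 · P_{23} = π_3 · P_{32}.
From π_1 · 1/10 = π_2 · 1/9: π_2/π_1 = (1/10)/(1/9) = 9/10.
From π_2 · 2/9 = π_3 · 1/2: π_3/π_2 = (2/9)/(1/2) = 4/9.
Take π_1 proportional to 1; then unnormalized π = (1, 9/10, 2/5). Normalize by dividing by the sum 23/10:
  π = (10/23, 9/23, 4/23).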